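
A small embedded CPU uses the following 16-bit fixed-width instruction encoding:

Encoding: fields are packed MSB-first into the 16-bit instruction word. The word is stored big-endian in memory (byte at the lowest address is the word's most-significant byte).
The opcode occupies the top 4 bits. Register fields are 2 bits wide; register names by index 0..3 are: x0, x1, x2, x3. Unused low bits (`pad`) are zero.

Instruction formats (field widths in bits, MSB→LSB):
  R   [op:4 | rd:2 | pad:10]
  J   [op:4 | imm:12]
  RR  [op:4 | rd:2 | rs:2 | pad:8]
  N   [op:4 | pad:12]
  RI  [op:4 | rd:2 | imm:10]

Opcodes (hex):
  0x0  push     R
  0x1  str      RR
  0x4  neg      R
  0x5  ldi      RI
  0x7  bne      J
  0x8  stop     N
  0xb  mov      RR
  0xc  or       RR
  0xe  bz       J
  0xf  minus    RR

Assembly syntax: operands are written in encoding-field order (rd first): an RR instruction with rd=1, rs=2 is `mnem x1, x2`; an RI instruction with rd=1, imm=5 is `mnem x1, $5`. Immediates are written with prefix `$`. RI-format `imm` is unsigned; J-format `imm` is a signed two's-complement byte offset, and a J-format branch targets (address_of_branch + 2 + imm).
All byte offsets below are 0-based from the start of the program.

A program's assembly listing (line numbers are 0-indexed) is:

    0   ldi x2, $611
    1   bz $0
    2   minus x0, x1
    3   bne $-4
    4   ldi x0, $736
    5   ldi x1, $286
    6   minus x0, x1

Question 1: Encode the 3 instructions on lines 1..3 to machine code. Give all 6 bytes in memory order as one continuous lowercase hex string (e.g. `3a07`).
L1: bz op=0xe:4|imm=0:12 ⇒ 0xe000 ⇒ big e0 00
L2: minus op=0xf:4|rd=0:2|rs=1:2|pad=0:8 ⇒ 0xf100 ⇒ big f1 00
L3: bne op=0x7:4|imm=-4:12 ⇒ 0x7ffc ⇒ big 7f fc

e000f1007ffc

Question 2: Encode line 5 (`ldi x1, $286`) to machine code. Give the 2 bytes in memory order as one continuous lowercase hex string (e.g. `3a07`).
551e

5. ldi fields op=0x5:4|rd=1:2|imm=286:10 → word 551eh → 55 1e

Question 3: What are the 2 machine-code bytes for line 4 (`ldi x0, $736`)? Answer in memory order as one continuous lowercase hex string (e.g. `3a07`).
52e0

L4: ldi op=0x5:4|rd=0:2|imm=736:10 ⇒ 0x52e0 ⇒ big 52 e0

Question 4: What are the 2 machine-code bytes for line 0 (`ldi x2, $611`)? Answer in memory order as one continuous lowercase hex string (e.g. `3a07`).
5a63

line 0 (ldi): pack op=0x5:4|rd=2:2|imm=611:10 = 0x5a63; big→ 5a 63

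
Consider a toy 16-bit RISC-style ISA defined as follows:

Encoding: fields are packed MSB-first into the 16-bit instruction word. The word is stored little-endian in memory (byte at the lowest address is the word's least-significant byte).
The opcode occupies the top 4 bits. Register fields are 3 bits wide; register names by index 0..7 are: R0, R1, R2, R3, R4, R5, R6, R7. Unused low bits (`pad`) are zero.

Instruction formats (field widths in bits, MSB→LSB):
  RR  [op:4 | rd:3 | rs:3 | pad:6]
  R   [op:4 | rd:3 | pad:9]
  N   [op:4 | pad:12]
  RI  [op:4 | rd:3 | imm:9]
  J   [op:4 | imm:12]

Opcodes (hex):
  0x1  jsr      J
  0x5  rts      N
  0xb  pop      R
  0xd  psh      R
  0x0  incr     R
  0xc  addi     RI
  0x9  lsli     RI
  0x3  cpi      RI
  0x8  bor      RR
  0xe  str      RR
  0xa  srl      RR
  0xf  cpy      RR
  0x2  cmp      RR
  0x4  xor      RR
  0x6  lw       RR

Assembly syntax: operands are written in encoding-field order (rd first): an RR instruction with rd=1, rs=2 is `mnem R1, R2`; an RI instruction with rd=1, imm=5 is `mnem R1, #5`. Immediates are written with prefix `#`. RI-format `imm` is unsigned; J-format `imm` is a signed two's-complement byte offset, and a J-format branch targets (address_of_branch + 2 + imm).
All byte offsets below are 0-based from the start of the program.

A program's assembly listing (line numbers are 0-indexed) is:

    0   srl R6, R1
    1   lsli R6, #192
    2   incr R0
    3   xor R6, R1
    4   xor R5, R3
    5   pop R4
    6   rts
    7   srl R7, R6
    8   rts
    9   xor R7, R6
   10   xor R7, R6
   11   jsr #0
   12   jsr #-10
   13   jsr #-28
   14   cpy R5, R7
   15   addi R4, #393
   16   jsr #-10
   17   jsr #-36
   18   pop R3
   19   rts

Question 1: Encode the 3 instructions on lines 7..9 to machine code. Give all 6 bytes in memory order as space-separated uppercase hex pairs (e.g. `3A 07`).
line 7 (srl): pack op=0xa:4|rd=7:3|rs=6:3|pad=0:6 = 0xaf80; little→ 80 af
line 8 (rts): pack op=0x5:4|pad=0:12 = 0x5000; little→ 00 50
line 9 (xor): pack op=0x4:4|rd=7:3|rs=6:3|pad=0:6 = 0x4f80; little→ 80 4f

80 AF 00 50 80 4F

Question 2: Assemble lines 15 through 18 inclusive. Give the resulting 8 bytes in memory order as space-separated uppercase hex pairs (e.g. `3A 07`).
89 C9 F6 1F DC 1F 00 B6

line 15 (addi): pack op=0xc:4|rd=4:3|imm=393:9 = 0xc989; little→ 89 c9
line 16 (jsr): pack op=0x1:4|imm=-10:12 = 0x1ff6; little→ f6 1f
line 17 (jsr): pack op=0x1:4|imm=-36:12 = 0x1fdc; little→ dc 1f
line 18 (pop): pack op=0xb:4|rd=3:3|pad=0:9 = 0xb600; little→ 00 b6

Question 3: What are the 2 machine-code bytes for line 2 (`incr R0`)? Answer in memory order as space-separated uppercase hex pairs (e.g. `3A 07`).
2. incr fields op=0x0:4|rd=0:3|pad=0:9 → word 0000h → 00 00

00 00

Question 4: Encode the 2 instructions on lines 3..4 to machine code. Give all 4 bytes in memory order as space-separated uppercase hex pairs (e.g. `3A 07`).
line 3 (xor): pack op=0x4:4|rd=6:3|rs=1:3|pad=0:6 = 0x4c40; little→ 40 4c
line 4 (xor): pack op=0x4:4|rd=5:3|rs=3:3|pad=0:6 = 0x4ac0; little→ c0 4a

40 4C C0 4A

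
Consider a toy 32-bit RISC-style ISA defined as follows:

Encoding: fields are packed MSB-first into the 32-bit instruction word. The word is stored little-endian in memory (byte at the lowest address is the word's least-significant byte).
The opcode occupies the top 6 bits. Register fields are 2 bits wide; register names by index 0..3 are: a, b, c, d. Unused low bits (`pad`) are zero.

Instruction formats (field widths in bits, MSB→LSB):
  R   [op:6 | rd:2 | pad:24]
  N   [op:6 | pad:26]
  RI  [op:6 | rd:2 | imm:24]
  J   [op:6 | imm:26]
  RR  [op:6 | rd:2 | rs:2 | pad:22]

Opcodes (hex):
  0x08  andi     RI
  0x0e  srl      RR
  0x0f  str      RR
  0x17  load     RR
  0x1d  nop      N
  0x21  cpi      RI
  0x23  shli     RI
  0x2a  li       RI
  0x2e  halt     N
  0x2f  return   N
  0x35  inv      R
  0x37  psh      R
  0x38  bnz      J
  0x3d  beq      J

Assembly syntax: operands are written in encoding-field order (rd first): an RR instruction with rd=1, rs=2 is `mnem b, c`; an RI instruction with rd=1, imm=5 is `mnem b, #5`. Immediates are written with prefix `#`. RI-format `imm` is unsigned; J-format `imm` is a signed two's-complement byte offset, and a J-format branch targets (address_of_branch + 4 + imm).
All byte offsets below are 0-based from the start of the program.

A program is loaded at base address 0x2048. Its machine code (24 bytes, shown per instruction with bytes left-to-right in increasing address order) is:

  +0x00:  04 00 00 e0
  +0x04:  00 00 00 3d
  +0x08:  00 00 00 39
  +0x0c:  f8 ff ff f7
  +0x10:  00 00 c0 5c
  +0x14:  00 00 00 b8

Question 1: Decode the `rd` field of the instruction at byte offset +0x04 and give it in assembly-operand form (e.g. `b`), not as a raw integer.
b

off 0x04: read 00 00 00 3d as little → 0x3d000000
  op=0x3d000000>>26=0xf ⇒ str (RR)
  rd@[25:24]=0x1 ⇒ b
  rs@[23:22]=0x0 ⇒ a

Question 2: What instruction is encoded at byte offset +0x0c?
beq #-8

off 0x0c: read f8 ff ff f7 as little → 0xf7fffff8
  op=0xf7fffff8>>26=0x3d ⇒ beq (J)
  imm@[25:0]=0x3fffff8 (s26→-8) ⇒ #-8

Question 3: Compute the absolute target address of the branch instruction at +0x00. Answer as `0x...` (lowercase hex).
off 0x00: read 04 00 00 e0 as little → 0xe0000004
  op=0xe0000004>>26=0x38 ⇒ bnz (J)
  [25:0] imm=4 = #4
  target = base 0x2048 + off 0x00 + 4 + imm 4 = 0x2050

0x2050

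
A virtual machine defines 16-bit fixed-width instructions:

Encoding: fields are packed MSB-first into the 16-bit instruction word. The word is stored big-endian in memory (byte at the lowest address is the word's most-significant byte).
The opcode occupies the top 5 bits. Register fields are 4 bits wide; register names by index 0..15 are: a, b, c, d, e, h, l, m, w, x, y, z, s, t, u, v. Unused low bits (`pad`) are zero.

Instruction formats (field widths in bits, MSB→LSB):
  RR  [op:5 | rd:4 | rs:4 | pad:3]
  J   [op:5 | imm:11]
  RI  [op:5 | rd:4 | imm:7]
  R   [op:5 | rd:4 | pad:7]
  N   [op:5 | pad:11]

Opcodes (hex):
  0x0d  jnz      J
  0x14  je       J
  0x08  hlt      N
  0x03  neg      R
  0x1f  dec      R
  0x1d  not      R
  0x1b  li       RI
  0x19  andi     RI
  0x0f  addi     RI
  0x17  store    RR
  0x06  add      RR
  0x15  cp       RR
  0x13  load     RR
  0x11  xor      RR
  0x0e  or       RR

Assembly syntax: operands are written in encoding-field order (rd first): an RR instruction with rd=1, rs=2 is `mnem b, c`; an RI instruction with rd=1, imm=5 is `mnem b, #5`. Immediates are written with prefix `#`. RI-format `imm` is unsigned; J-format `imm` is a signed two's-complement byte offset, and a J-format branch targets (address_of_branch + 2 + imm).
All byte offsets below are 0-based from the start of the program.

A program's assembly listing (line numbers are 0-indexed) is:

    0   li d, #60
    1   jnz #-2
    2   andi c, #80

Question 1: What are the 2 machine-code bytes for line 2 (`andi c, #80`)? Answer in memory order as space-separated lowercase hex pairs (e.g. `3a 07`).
c9 50

L2: andi op=0x19:5|rd=2:4|imm=80:7 ⇒ 0xc950 ⇒ big c9 50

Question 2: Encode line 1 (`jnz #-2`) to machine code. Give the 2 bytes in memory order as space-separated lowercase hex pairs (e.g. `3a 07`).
1. jnz fields op=0xd:5|imm=-2:11 → word 6ffeh → 6f fe

6f fe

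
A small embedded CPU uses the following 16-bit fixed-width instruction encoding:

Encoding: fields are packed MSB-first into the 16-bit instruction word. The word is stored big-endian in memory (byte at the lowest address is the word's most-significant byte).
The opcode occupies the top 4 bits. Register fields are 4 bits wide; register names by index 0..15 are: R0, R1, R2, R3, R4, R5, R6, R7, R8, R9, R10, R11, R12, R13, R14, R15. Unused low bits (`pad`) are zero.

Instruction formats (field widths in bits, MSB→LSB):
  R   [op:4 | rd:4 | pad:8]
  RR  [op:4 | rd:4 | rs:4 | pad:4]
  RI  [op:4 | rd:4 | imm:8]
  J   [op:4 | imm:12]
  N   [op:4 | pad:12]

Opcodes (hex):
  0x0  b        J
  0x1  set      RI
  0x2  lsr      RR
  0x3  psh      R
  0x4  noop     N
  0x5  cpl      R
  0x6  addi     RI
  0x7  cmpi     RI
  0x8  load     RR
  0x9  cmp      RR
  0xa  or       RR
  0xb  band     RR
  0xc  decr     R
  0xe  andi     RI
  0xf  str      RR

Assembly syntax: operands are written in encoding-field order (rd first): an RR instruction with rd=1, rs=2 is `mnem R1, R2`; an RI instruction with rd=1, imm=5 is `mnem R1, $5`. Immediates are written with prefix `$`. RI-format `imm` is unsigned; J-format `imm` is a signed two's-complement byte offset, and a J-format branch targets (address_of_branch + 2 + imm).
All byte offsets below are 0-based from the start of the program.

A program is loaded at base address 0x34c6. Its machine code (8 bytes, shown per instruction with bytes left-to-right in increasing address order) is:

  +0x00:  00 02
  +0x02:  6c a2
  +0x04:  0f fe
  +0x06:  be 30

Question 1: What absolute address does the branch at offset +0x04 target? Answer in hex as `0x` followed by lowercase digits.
off 0x04: read 0f fe as big → 0x0ffe
  opcode bits[15:12]=0x0: b/J
  [11:0] imm=4094 (s12→-2) = $-2
  target = base 0x34c6 + off 0x04 + 2 + imm -2 = 0x34ca

0x34ca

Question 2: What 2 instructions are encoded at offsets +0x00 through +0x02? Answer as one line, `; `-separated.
off 0x00: read 00 02 as big → 0x0002
  opcode bits[15:12]=0x0: b/J
  imm: (w>>0)&0xfff=0x2 → $2
off 0x02: read 6c a2 as big → 0x6ca2
  opcode bits[15:12]=0x6: addi/RI
  rd: (w>>8)&0xf=0xc → R12
  imm: (w>>0)&0xff=0xa2 → $162

b $2; addi R12, $162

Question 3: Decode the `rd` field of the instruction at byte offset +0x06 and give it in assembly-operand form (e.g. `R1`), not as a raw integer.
@+06  big-endian(be 30) = 0xbe30
  opcode bits[15:12]=0xb: band/RR
  rd: (w>>8)&0xf=0xe → R14
  rs: (w>>4)&0xf=0x3 → R3

R14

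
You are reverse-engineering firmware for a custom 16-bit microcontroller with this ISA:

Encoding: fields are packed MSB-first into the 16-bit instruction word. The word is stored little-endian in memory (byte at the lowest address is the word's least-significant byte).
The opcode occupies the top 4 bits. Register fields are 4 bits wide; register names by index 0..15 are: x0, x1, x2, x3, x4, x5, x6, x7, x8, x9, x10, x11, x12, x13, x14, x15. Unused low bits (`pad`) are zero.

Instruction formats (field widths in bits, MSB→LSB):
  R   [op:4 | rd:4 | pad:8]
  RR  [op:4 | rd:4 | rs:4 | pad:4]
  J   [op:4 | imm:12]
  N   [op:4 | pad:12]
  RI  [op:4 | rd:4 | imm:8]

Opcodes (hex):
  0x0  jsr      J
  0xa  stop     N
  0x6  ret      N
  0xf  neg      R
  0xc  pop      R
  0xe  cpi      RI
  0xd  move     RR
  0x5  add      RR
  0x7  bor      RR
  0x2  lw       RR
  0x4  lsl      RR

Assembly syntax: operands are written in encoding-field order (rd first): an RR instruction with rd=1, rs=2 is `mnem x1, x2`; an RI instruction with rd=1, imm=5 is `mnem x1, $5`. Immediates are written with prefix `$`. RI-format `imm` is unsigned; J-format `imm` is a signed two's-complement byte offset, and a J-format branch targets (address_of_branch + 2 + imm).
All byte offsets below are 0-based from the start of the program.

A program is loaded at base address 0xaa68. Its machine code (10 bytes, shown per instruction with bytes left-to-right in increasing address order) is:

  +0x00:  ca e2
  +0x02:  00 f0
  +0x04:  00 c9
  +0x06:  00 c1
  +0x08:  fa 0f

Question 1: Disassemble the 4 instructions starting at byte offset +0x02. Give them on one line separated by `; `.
[02] 00 f0 → 0xf000
  op=0xf000>>12=0xf ⇒ neg (R)
  rd@[11:8]=0x0 ⇒ x0
[04] 00 c9 → 0xc900
  op=0xc900>>12=0xc ⇒ pop (R)
  rd@[11:8]=0x9 ⇒ x9
[06] 00 c1 → 0xc100
  op=0xc100>>12=0xc ⇒ pop (R)
  rd@[11:8]=0x1 ⇒ x1
[08] fa 0f → 0x0ffa
  op=0x0ffa>>12=0x0 ⇒ jsr (J)
  imm@[11:0]=0xffa (s12→-6) ⇒ $-6

neg x0; pop x9; pop x1; jsr $-6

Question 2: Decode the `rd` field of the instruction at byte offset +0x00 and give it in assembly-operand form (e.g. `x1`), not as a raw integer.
x2

[00] ca e2 → 0xe2ca
  opcode bits[15:12]=0xe: cpi/RI
  [11:8] rd=2 = x2
  [7:0] imm=202 = $202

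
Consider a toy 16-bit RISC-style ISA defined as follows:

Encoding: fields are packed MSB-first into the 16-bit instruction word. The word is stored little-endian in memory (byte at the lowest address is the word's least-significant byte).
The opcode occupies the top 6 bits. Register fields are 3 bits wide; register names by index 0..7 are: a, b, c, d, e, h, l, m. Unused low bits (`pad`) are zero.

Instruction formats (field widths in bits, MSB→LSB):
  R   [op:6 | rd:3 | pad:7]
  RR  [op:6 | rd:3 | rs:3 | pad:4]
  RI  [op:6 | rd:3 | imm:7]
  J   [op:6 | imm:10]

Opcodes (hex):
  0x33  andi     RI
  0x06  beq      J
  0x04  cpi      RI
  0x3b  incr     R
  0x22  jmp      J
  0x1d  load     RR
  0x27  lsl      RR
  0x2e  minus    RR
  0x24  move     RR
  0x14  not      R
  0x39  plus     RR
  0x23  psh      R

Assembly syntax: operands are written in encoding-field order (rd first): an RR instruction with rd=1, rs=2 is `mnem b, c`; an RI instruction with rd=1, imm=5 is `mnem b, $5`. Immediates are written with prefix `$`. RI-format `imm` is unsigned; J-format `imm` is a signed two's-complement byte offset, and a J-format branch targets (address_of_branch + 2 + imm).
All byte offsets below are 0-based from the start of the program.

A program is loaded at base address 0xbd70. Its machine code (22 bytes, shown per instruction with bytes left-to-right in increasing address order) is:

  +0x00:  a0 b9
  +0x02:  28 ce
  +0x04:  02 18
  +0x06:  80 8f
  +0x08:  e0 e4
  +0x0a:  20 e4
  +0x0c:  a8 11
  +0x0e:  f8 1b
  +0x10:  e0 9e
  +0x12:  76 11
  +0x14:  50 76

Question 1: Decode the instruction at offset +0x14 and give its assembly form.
[14] 50 76 → 0x7650
  top 6b → 0x1d → load [RR]
  [9:7] rd=4 = e
  [6:4] rs=5 = h

load e, h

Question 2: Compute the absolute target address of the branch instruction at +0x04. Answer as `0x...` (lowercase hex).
0xbd78

[04] 02 18 → 0x1802
  opcode bits[15:10]=0x6: beq/J
  [9:0] imm=2 = $2
  target = base 0xbd70 + off 0x04 + 2 + imm 2 = 0xbd78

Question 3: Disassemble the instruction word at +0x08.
[08] e0 e4 → 0xe4e0
  opcode bits[15:10]=0x39: plus/RR
  rd@[9:7]=0x1 ⇒ b
  rs@[6:4]=0x6 ⇒ l

plus b, l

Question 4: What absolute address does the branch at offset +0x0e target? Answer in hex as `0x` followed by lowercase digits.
0xbd78

@+0e  little-endian(f8 1b) = 0x1bf8
  top 6b → 0x6 → beq [J]
  [9:0] imm=1016 (s10→-8) = $-8
  target = base 0xbd70 + off 0x0e + 2 + imm -8 = 0xbd78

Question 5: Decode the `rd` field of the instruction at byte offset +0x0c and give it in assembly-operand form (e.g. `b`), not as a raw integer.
@+0c  little-endian(a8 11) = 0x11a8
  top 6b → 0x4 → cpi [RI]
  [9:7] rd=3 = d
  [6:0] imm=40 = $40

d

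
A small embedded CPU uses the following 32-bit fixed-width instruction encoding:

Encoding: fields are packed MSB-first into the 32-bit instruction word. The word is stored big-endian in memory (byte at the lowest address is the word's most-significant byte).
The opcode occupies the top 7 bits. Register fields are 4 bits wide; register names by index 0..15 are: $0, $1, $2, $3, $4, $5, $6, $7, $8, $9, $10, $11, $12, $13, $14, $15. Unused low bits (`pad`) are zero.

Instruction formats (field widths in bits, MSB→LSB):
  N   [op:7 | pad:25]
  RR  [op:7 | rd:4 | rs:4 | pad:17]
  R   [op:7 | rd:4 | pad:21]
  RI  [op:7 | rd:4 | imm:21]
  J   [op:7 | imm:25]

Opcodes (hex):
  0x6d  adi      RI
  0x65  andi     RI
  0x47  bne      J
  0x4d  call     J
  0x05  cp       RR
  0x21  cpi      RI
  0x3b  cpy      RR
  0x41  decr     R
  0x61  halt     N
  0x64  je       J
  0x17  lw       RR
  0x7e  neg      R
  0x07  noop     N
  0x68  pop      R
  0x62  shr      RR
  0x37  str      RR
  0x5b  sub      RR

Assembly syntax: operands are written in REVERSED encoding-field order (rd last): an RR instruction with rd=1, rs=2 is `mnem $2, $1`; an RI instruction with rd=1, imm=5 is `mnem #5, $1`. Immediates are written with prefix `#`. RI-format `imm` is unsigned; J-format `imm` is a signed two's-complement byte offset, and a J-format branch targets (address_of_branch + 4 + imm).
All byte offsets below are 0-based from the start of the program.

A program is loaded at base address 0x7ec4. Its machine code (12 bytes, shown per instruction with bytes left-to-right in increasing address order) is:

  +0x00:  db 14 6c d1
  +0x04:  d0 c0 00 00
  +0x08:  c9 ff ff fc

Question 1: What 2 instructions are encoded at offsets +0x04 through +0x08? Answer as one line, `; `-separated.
@+04  big-endian(d0 c0 00 00) = 0xd0c00000
  op=0xd0c00000>>25=0x68 ⇒ pop (R)
  rd@[24:21]=0x6 ⇒ $6
@+08  big-endian(c9 ff ff fc) = 0xc9fffffc
  op=0xc9fffffc>>25=0x64 ⇒ je (J)
  imm@[24:0]=0x1fffffc (s25→-4) ⇒ #-4

pop $6; je #-4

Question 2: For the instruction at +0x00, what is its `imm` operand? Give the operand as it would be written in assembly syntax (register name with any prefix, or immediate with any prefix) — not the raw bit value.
@+00  big-endian(db 14 6c d1) = 0xdb146cd1
  top 7b → 0x6d → adi [RI]
  [24:21] rd=8 = $8
  [20:0] imm=1338577 = #1338577

#1338577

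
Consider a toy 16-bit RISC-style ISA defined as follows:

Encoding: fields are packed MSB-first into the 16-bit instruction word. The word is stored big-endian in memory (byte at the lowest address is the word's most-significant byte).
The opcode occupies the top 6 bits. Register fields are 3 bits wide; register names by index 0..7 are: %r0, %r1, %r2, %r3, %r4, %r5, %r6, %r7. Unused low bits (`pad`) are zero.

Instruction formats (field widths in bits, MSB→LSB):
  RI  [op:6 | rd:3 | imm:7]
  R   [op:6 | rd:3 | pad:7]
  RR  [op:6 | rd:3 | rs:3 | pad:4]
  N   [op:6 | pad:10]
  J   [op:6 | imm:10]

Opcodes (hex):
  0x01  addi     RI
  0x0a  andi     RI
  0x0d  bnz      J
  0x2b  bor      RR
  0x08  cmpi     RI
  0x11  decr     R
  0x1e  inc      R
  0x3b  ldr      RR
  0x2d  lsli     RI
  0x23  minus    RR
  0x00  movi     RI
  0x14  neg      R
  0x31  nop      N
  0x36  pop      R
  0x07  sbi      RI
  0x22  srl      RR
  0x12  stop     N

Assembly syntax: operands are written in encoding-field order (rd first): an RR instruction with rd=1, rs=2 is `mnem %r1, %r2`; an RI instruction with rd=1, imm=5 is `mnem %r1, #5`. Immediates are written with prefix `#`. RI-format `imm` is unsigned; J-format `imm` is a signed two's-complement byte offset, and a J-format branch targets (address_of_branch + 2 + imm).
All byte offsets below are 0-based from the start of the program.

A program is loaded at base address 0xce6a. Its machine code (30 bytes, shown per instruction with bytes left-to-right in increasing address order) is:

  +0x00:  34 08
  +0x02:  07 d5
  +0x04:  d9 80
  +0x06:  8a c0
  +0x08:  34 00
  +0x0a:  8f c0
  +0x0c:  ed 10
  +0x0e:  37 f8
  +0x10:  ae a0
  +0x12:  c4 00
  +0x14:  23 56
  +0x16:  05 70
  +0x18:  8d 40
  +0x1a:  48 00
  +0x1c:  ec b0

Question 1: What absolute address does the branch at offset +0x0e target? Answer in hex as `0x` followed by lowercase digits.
@+0e  big-endian(37 f8) = 0x37f8
  op=0x37f8>>10=0xd ⇒ bnz (J)
  imm@[9:0]=0x3f8 (s10→-8) ⇒ #-8
  target = base 0xce6a + off 0x0e + 2 + imm -8 = 0xce72

0xce72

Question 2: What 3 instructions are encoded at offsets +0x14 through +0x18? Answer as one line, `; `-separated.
[14] 23 56 → 0x2356
  top 6b → 0x8 → cmpi [RI]
  rd@[9:7]=0x6 ⇒ %r6
  imm@[6:0]=0x56 ⇒ #86
[16] 05 70 → 0x0570
  top 6b → 0x1 → addi [RI]
  rd@[9:7]=0x2 ⇒ %r2
  imm@[6:0]=0x70 ⇒ #112
[18] 8d 40 → 0x8d40
  top 6b → 0x23 → minus [RR]
  rd@[9:7]=0x2 ⇒ %r2
  rs@[6:4]=0x4 ⇒ %r4

cmpi %r6, #86; addi %r2, #112; minus %r2, %r4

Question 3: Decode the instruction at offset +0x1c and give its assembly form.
ldr %r1, %r3

[1c] ec b0 → 0xecb0
  op=0xecb0>>10=0x3b ⇒ ldr (RR)
  [9:7] rd=1 = %r1
  [6:4] rs=3 = %r3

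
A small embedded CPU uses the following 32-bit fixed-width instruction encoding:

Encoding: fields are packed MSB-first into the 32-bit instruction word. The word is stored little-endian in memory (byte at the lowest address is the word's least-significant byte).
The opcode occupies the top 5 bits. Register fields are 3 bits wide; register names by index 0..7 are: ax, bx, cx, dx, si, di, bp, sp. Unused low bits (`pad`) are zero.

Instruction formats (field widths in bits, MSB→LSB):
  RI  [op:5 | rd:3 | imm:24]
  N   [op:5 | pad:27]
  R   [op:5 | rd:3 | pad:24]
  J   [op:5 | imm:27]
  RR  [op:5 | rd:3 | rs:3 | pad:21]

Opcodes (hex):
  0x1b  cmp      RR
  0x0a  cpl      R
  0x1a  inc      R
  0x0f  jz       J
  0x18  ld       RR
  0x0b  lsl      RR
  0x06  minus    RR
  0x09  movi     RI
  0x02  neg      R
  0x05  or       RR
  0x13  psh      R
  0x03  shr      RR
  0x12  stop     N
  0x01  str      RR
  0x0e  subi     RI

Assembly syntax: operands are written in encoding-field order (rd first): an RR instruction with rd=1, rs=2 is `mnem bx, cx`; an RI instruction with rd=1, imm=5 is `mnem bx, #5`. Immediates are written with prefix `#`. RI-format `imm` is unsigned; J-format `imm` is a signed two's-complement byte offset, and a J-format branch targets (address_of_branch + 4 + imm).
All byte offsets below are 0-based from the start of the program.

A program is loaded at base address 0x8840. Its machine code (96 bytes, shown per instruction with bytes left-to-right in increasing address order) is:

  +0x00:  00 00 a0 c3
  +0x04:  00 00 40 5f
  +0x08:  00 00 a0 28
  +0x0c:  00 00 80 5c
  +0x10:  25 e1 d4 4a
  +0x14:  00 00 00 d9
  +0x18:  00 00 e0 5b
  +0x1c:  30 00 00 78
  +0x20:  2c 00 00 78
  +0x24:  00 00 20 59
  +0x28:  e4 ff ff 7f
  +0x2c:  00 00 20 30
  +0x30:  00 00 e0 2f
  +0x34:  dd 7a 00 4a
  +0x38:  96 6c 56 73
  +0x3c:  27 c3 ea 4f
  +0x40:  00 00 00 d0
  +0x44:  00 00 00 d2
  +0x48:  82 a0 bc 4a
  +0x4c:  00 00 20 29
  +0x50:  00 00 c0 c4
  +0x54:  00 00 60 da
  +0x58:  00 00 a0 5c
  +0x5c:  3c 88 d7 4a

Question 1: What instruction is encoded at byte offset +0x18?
lsl dx, sp

@+18  little-endian(00 00 e0 5b) = 0x5be00000
  top 5b → 0xb → lsl [RR]
  rd: (w>>24)&0x7=0x3 → dx
  rs: (w>>21)&0x7=0x7 → sp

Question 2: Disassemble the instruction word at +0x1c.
jz #48

+0x1c: 30 00 00 78 ⇒ word 0x78000030 (little)
  op=0x78000030>>27=0xf ⇒ jz (J)
  imm: (w>>0)&0x7ffffff=0x30 → #48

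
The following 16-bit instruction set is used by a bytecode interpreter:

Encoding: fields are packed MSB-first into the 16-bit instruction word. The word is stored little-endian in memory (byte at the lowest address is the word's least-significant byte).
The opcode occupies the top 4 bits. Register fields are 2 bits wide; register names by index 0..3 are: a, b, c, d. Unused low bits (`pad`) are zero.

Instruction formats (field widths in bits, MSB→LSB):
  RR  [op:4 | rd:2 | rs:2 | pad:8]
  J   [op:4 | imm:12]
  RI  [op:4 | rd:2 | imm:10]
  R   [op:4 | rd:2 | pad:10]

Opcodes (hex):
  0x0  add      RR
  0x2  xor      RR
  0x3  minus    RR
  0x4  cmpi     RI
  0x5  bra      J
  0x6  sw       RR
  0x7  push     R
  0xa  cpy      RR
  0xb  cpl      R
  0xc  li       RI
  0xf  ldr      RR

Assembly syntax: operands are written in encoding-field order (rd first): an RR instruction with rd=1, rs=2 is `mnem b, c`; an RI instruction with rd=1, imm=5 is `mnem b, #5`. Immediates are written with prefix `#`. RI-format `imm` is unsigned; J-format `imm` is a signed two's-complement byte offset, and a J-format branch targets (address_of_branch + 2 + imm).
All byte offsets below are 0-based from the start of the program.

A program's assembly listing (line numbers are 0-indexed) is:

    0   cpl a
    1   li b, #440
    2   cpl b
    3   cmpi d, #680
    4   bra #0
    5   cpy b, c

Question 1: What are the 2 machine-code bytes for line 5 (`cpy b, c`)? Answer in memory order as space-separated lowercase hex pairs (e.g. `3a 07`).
5. cpy fields op=0xa:4|rd=1:2|rs=2:2|pad=0:8 → word a600h → 00 a6

00 a6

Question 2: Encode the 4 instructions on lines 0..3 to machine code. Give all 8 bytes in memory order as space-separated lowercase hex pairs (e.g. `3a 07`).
00 b0 b8 c5 00 b4 a8 4e

L0: cpl op=0xb:4|rd=0:2|pad=0:10 ⇒ 0xb000 ⇒ little 00 b0
L1: li op=0xc:4|rd=1:2|imm=440:10 ⇒ 0xc5b8 ⇒ little b8 c5
L2: cpl op=0xb:4|rd=1:2|pad=0:10 ⇒ 0xb400 ⇒ little 00 b4
L3: cmpi op=0x4:4|rd=3:2|imm=680:10 ⇒ 0x4ea8 ⇒ little a8 4e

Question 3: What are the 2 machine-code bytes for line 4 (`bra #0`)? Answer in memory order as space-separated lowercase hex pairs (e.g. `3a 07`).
L4: bra op=0x5:4|imm=0:12 ⇒ 0x5000 ⇒ little 00 50

00 50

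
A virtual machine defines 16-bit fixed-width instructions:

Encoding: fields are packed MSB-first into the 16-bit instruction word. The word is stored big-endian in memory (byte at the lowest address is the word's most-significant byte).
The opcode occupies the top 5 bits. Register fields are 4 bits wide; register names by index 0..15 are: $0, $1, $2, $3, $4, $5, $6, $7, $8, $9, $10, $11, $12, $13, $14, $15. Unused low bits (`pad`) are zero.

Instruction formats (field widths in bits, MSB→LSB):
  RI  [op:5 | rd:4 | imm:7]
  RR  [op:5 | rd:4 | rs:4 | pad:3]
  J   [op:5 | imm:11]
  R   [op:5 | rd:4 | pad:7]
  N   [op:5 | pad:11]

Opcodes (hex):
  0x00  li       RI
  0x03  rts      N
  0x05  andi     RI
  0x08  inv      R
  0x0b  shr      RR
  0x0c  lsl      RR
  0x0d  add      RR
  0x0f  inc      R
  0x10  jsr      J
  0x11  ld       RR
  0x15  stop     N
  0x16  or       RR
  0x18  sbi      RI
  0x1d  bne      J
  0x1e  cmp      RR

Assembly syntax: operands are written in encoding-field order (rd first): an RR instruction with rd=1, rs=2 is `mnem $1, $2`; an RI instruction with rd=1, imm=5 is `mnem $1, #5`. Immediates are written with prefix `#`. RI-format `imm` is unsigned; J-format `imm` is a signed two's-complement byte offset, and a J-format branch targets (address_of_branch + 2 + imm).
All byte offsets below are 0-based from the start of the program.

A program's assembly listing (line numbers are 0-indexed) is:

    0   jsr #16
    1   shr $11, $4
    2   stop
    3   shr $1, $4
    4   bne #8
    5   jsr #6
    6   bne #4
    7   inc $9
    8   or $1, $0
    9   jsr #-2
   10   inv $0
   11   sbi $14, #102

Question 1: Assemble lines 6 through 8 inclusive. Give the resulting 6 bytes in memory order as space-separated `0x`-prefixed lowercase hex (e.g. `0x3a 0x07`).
0xe8 0x04 0x7c 0x80 0xb0 0x80

line 6 (bne): pack op=0x1d:5|imm=4:11 = 0xe804; big→ e8 04
line 7 (inc): pack op=0xf:5|rd=9:4|pad=0:7 = 0x7c80; big→ 7c 80
line 8 (or): pack op=0x16:5|rd=1:4|rs=0:4|pad=0:3 = 0xb080; big→ b0 80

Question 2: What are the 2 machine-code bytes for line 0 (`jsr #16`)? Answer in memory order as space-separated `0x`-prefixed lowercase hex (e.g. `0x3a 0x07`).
L0: jsr op=0x10:5|imm=16:11 ⇒ 0x8010 ⇒ big 80 10

0x80 0x10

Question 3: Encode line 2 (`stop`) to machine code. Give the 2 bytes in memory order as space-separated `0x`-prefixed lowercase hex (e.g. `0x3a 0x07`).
line 2 (stop): pack op=0x15:5|pad=0:11 = 0xa800; big→ a8 00

0xa8 0x00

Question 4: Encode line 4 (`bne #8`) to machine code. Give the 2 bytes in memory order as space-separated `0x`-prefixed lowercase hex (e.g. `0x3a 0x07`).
0xe8 0x08

4. bne fields op=0x1d:5|imm=8:11 → word e808h → e8 08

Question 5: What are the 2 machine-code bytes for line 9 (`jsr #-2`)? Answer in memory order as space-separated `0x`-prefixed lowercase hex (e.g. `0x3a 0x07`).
9. jsr fields op=0x10:5|imm=-2:11 → word 87feh → 87 fe

0x87 0xfe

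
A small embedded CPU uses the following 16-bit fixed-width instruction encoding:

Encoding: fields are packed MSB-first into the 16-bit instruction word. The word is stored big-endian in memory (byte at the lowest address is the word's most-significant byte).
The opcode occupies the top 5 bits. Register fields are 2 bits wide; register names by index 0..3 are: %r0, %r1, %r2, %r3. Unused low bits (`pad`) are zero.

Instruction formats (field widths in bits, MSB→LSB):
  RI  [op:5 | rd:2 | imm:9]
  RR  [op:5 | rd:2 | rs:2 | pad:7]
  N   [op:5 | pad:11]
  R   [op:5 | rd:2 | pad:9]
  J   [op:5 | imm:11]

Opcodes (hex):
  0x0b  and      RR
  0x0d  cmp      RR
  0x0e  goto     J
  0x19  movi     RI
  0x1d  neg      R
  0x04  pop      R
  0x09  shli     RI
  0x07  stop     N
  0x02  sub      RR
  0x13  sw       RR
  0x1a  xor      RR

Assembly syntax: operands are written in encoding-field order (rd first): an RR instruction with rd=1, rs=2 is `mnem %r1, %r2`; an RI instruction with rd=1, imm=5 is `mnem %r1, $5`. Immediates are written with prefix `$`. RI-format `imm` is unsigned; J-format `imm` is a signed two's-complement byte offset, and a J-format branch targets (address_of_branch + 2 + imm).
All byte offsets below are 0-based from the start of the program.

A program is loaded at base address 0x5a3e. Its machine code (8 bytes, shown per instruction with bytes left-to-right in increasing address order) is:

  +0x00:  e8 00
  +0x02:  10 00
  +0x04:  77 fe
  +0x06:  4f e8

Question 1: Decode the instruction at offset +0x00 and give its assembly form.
[00] e8 00 → 0xe800
  op=0xe800>>11=0x1d ⇒ neg (R)
  [10:9] rd=0 = %r0

neg %r0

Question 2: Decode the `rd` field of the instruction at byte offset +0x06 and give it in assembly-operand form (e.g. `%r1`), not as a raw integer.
@+06  big-endian(4f e8) = 0x4fe8
  opcode bits[15:11]=0x9: shli/RI
  rd: (w>>9)&0x3=0x3 → %r3
  imm: (w>>0)&0x1ff=0x1e8 → $488

%r3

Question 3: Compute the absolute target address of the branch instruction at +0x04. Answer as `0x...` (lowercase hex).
@+04  big-endian(77 fe) = 0x77fe
  opcode bits[15:11]=0xe: goto/J
  imm@[10:0]=0x7fe (s11→-2) ⇒ $-2
  target = base 0x5a3e + off 0x04 + 2 + imm -2 = 0x5a42

0x5a42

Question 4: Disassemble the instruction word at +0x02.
@+02  big-endian(10 00) = 0x1000
  opcode bits[15:11]=0x2: sub/RR
  rd: (w>>9)&0x3=0x0 → %r0
  rs: (w>>7)&0x3=0x0 → %r0

sub %r0, %r0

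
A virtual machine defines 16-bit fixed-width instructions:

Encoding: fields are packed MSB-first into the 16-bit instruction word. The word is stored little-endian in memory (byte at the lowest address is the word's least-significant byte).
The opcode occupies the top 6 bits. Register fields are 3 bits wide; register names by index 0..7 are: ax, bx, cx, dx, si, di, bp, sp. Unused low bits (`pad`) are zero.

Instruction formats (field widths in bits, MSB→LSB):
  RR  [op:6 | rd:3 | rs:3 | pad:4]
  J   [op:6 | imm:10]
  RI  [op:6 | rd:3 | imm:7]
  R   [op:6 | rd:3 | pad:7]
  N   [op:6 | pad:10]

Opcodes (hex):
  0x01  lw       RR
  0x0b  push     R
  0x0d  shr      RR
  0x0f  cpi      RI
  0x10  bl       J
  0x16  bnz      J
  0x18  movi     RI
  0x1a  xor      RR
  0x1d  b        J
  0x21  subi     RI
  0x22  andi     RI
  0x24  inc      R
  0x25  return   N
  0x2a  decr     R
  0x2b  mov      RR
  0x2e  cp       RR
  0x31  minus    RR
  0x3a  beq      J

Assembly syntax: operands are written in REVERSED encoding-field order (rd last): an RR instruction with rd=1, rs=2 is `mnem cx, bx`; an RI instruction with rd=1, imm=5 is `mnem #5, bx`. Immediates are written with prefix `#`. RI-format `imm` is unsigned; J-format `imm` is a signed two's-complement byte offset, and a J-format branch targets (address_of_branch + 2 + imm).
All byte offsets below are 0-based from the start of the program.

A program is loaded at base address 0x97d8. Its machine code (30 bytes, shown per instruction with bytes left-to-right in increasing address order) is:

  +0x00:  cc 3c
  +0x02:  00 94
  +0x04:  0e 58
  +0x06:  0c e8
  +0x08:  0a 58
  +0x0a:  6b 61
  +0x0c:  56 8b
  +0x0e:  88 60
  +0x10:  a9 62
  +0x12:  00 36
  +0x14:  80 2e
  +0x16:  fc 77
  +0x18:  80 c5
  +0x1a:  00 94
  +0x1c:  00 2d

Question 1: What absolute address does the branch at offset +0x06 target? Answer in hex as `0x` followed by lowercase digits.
@+06  little-endian(0c e8) = 0xe80c
  opcode bits[15:10]=0x3a: beq/J
  [9:0] imm=12 = #12
  target = base 0x97d8 + off 0x06 + 2 + imm 12 = 0x97ec

0x97ec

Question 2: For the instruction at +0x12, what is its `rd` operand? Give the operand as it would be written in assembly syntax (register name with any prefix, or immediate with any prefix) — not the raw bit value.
si

@+12  little-endian(00 36) = 0x3600
  opcode bits[15:10]=0xd: shr/RR
  rd@[9:7]=0x4 ⇒ si
  rs@[6:4]=0x0 ⇒ ax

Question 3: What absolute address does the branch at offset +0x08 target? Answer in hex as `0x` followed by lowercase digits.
0x97ec

off 0x08: read 0a 58 as little → 0x580a
  op=0x580a>>10=0x16 ⇒ bnz (J)
  [9:0] imm=10 = #10
  target = base 0x97d8 + off 0x08 + 2 + imm 10 = 0x97ec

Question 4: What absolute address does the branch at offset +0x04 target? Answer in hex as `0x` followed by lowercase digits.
+0x04: 0e 58 ⇒ word 0x580e (little)
  top 6b → 0x16 → bnz [J]
  [9:0] imm=14 = #14
  target = base 0x97d8 + off 0x04 + 2 + imm 14 = 0x97ec

0x97ec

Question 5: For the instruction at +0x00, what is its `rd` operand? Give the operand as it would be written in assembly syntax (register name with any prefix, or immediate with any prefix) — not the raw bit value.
bx

@+00  little-endian(cc 3c) = 0x3ccc
  top 6b → 0xf → cpi [RI]
  [9:7] rd=1 = bx
  [6:0] imm=76 = #76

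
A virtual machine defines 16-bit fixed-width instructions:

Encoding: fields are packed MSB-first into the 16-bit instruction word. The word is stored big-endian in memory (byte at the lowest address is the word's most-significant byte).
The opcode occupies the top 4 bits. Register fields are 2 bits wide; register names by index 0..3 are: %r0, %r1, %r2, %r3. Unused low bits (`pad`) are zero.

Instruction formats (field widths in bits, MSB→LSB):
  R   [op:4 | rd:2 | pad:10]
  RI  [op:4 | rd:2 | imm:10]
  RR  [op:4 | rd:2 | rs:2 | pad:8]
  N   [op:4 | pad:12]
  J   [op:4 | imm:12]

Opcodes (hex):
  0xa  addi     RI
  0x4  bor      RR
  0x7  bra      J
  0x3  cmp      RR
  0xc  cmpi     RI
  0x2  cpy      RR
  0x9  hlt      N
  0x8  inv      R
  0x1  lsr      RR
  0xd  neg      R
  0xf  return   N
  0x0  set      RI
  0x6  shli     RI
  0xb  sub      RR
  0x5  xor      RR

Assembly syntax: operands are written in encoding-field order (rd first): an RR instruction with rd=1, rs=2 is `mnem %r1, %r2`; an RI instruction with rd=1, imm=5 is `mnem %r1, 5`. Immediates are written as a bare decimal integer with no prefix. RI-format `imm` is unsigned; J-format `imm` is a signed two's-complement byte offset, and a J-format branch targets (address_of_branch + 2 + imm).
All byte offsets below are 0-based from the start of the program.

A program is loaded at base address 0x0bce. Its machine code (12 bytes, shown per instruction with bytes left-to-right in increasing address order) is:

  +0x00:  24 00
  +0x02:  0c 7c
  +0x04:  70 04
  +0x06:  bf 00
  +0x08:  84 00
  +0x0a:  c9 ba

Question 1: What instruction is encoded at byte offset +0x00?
off 0x00: read 24 00 as big → 0x2400
  top 4b → 0x2 → cpy [RR]
  rd: (w>>10)&0x3=0x1 → %r1
  rs: (w>>8)&0x3=0x0 → %r0

cpy %r1, %r0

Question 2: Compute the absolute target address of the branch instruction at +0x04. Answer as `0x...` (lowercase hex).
0x0bd8

off 0x04: read 70 04 as big → 0x7004
  top 4b → 0x7 → bra [J]
  [11:0] imm=4 = 4
  target = base 0x0bce + off 0x04 + 2 + imm 4 = 0x0bd8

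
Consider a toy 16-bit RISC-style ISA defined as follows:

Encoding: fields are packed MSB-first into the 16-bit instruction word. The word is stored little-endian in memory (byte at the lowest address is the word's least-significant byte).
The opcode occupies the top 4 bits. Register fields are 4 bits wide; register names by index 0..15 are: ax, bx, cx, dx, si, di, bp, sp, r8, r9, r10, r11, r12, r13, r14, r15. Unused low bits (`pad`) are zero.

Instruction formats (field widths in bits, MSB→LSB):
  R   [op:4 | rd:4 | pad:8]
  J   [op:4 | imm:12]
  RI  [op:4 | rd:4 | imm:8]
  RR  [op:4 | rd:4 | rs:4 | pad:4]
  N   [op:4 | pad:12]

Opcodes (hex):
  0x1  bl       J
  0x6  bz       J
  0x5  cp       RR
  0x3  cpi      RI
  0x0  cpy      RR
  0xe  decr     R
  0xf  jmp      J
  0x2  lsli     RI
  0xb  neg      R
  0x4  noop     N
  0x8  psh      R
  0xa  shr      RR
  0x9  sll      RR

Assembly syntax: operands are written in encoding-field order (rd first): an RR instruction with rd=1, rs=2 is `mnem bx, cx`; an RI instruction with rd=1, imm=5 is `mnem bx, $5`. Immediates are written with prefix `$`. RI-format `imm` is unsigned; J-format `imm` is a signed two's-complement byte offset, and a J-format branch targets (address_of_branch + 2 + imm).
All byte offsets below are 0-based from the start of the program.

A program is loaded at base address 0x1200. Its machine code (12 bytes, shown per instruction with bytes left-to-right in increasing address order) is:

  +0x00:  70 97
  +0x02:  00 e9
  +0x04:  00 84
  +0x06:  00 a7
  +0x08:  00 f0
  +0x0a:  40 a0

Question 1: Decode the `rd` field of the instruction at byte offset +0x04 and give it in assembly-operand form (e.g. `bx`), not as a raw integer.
si

off 0x04: read 00 84 as little → 0x8400
  top 4b → 0x8 → psh [R]
  [11:8] rd=4 = si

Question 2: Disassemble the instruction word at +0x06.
@+06  little-endian(00 a7) = 0xa700
  op=0xa700>>12=0xa ⇒ shr (RR)
  rd@[11:8]=0x7 ⇒ sp
  rs@[7:4]=0x0 ⇒ ax

shr sp, ax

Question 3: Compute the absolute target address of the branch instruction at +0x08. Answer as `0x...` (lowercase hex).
off 0x08: read 00 f0 as little → 0xf000
  top 4b → 0xf → jmp [J]
  [11:0] imm=0 = $0
  target = base 0x1200 + off 0x08 + 2 + imm 0 = 0x120a

0x120a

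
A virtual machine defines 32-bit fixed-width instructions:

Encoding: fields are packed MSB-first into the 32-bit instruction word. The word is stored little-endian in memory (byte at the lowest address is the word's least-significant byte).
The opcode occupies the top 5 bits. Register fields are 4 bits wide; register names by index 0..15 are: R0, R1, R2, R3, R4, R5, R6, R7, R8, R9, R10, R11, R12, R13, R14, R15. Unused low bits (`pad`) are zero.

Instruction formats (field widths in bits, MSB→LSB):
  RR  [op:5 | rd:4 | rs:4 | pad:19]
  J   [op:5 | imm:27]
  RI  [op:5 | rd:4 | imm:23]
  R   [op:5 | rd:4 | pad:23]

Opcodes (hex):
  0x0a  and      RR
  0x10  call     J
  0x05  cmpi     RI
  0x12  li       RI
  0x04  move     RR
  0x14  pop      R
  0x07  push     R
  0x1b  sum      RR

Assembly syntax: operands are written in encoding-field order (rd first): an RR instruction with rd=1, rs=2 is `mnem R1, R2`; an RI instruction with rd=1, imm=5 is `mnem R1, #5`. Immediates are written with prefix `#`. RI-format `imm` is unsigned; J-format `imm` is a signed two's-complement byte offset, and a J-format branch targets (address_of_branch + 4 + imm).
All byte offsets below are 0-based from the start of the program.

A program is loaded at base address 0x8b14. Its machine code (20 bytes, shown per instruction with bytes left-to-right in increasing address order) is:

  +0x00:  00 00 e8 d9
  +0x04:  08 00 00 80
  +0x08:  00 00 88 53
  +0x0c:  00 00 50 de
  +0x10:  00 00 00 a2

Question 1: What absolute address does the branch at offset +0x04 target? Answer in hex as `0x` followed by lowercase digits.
off 0x04: read 08 00 00 80 as little → 0x80000008
  opcode bits[31:27]=0x10: call/J
  imm: (w>>0)&0x7ffffff=0x8 → #8
  target = base 0x8b14 + off 0x04 + 4 + imm 8 = 0x8b24

0x8b24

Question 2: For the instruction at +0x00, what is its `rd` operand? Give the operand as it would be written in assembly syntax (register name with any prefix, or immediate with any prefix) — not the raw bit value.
@+00  little-endian(00 00 e8 d9) = 0xd9e80000
  op=0xd9e80000>>27=0x1b ⇒ sum (RR)
  [26:23] rd=3 = R3
  [22:19] rs=13 = R13

R3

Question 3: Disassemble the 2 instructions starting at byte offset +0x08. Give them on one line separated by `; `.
and R7, R1; sum R12, R10

[08] 00 00 88 53 → 0x53880000
  op=0x53880000>>27=0xa ⇒ and (RR)
  rd@[26:23]=0x7 ⇒ R7
  rs@[22:19]=0x1 ⇒ R1
[0c] 00 00 50 de → 0xde500000
  op=0xde500000>>27=0x1b ⇒ sum (RR)
  rd@[26:23]=0xc ⇒ R12
  rs@[22:19]=0xa ⇒ R10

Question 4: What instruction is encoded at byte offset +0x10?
+0x10: 00 00 00 a2 ⇒ word 0xa2000000 (little)
  top 5b → 0x14 → pop [R]
  [26:23] rd=4 = R4

pop R4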